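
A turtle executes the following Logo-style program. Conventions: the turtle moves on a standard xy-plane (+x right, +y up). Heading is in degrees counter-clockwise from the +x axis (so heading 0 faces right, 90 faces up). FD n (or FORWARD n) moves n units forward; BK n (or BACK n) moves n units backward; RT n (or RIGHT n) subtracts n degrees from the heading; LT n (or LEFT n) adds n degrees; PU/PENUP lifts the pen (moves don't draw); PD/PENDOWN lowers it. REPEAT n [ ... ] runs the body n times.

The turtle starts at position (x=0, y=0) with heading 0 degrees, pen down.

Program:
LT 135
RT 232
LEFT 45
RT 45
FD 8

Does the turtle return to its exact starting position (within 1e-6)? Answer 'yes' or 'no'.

Answer: no

Derivation:
Executing turtle program step by step:
Start: pos=(0,0), heading=0, pen down
LT 135: heading 0 -> 135
RT 232: heading 135 -> 263
LT 45: heading 263 -> 308
RT 45: heading 308 -> 263
FD 8: (0,0) -> (-0.975,-7.94) [heading=263, draw]
Final: pos=(-0.975,-7.94), heading=263, 1 segment(s) drawn

Start position: (0, 0)
Final position: (-0.975, -7.94)
Distance = 8; >= 1e-6 -> NOT closed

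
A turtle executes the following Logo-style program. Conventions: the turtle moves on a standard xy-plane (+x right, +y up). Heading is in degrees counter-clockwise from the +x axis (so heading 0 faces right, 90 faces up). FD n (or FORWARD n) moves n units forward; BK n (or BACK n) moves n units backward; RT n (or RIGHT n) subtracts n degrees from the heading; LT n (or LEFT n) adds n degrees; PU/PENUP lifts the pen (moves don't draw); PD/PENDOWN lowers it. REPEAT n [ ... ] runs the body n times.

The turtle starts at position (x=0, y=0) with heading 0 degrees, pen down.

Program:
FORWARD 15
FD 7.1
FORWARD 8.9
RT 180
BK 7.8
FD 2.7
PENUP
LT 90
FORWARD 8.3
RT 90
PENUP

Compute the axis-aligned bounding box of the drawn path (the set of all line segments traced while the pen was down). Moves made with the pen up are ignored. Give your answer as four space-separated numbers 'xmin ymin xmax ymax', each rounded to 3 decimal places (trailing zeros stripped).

Answer: 0 0 38.8 0

Derivation:
Executing turtle program step by step:
Start: pos=(0,0), heading=0, pen down
FD 15: (0,0) -> (15,0) [heading=0, draw]
FD 7.1: (15,0) -> (22.1,0) [heading=0, draw]
FD 8.9: (22.1,0) -> (31,0) [heading=0, draw]
RT 180: heading 0 -> 180
BK 7.8: (31,0) -> (38.8,0) [heading=180, draw]
FD 2.7: (38.8,0) -> (36.1,0) [heading=180, draw]
PU: pen up
LT 90: heading 180 -> 270
FD 8.3: (36.1,0) -> (36.1,-8.3) [heading=270, move]
RT 90: heading 270 -> 180
PU: pen up
Final: pos=(36.1,-8.3), heading=180, 5 segment(s) drawn

Segment endpoints: x in {0, 15, 22.1, 31, 36.1, 38.8}, y in {0, 0, 0}
xmin=0, ymin=0, xmax=38.8, ymax=0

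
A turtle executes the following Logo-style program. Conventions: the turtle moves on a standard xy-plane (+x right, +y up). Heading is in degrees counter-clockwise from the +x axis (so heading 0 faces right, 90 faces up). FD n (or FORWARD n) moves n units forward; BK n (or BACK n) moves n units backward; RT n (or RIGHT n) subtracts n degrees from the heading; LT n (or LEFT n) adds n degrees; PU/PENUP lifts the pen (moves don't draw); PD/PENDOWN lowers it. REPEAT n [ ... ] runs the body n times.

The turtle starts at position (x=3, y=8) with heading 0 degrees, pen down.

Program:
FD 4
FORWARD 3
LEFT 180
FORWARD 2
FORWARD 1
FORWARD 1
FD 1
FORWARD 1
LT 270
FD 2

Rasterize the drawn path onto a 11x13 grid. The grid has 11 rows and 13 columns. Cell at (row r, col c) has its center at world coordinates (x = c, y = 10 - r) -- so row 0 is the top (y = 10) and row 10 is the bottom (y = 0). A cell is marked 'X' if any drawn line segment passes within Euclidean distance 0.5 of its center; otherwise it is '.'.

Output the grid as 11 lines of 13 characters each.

Answer: ....X........
....X........
...XXXXXXXX..
.............
.............
.............
.............
.............
.............
.............
.............

Derivation:
Segment 0: (3,8) -> (7,8)
Segment 1: (7,8) -> (10,8)
Segment 2: (10,8) -> (8,8)
Segment 3: (8,8) -> (7,8)
Segment 4: (7,8) -> (6,8)
Segment 5: (6,8) -> (5,8)
Segment 6: (5,8) -> (4,8)
Segment 7: (4,8) -> (4,10)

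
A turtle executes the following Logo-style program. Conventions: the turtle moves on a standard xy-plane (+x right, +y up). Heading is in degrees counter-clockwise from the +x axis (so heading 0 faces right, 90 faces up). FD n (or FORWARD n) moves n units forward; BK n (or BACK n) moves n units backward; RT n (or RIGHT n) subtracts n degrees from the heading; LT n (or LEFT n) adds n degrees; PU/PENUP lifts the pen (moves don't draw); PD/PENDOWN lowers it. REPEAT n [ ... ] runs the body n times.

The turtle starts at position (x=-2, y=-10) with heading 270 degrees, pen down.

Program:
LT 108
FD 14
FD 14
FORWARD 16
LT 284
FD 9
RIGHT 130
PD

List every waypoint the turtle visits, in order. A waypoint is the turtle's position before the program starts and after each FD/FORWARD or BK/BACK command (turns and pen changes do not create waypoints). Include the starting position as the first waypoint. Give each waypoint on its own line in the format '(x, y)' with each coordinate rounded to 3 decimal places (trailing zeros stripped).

Executing turtle program step by step:
Start: pos=(-2,-10), heading=270, pen down
LT 108: heading 270 -> 18
FD 14: (-2,-10) -> (11.315,-5.674) [heading=18, draw]
FD 14: (11.315,-5.674) -> (24.63,-1.348) [heading=18, draw]
FD 16: (24.63,-1.348) -> (39.846,3.597) [heading=18, draw]
LT 284: heading 18 -> 302
FD 9: (39.846,3.597) -> (44.616,-4.036) [heading=302, draw]
RT 130: heading 302 -> 172
PD: pen down
Final: pos=(44.616,-4.036), heading=172, 4 segment(s) drawn
Waypoints (5 total):
(-2, -10)
(11.315, -5.674)
(24.63, -1.348)
(39.846, 3.597)
(44.616, -4.036)

Answer: (-2, -10)
(11.315, -5.674)
(24.63, -1.348)
(39.846, 3.597)
(44.616, -4.036)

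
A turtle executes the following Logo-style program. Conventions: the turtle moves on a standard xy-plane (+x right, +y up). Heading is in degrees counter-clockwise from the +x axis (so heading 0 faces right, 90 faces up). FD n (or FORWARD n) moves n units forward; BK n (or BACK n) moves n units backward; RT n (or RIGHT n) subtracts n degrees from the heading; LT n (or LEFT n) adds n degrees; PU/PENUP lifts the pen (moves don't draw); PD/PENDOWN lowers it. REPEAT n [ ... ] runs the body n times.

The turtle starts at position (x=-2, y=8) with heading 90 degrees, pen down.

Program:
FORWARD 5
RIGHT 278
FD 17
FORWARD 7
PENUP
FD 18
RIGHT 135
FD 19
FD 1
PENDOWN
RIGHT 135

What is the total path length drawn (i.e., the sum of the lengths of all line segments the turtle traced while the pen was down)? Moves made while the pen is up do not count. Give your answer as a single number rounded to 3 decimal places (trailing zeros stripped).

Executing turtle program step by step:
Start: pos=(-2,8), heading=90, pen down
FD 5: (-2,8) -> (-2,13) [heading=90, draw]
RT 278: heading 90 -> 172
FD 17: (-2,13) -> (-18.835,15.366) [heading=172, draw]
FD 7: (-18.835,15.366) -> (-25.766,16.34) [heading=172, draw]
PU: pen up
FD 18: (-25.766,16.34) -> (-43.591,18.845) [heading=172, move]
RT 135: heading 172 -> 37
FD 19: (-43.591,18.845) -> (-28.417,30.28) [heading=37, move]
FD 1: (-28.417,30.28) -> (-27.619,30.882) [heading=37, move]
PD: pen down
RT 135: heading 37 -> 262
Final: pos=(-27.619,30.882), heading=262, 3 segment(s) drawn

Segment lengths:
  seg 1: (-2,8) -> (-2,13), length = 5
  seg 2: (-2,13) -> (-18.835,15.366), length = 17
  seg 3: (-18.835,15.366) -> (-25.766,16.34), length = 7
Total = 29

Answer: 29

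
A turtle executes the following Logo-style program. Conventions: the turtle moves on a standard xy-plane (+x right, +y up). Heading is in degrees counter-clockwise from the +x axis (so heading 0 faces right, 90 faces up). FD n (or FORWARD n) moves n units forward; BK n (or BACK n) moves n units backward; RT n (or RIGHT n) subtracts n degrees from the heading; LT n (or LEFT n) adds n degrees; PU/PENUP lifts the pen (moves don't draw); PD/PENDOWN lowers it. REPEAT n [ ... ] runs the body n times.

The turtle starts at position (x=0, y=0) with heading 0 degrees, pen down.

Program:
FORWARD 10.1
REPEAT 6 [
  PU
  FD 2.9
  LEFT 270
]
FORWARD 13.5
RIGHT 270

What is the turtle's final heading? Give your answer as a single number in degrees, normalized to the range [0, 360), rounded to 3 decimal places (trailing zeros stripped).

Answer: 270

Derivation:
Executing turtle program step by step:
Start: pos=(0,0), heading=0, pen down
FD 10.1: (0,0) -> (10.1,0) [heading=0, draw]
REPEAT 6 [
  -- iteration 1/6 --
  PU: pen up
  FD 2.9: (10.1,0) -> (13,0) [heading=0, move]
  LT 270: heading 0 -> 270
  -- iteration 2/6 --
  PU: pen up
  FD 2.9: (13,0) -> (13,-2.9) [heading=270, move]
  LT 270: heading 270 -> 180
  -- iteration 3/6 --
  PU: pen up
  FD 2.9: (13,-2.9) -> (10.1,-2.9) [heading=180, move]
  LT 270: heading 180 -> 90
  -- iteration 4/6 --
  PU: pen up
  FD 2.9: (10.1,-2.9) -> (10.1,0) [heading=90, move]
  LT 270: heading 90 -> 0
  -- iteration 5/6 --
  PU: pen up
  FD 2.9: (10.1,0) -> (13,0) [heading=0, move]
  LT 270: heading 0 -> 270
  -- iteration 6/6 --
  PU: pen up
  FD 2.9: (13,0) -> (13,-2.9) [heading=270, move]
  LT 270: heading 270 -> 180
]
FD 13.5: (13,-2.9) -> (-0.5,-2.9) [heading=180, move]
RT 270: heading 180 -> 270
Final: pos=(-0.5,-2.9), heading=270, 1 segment(s) drawn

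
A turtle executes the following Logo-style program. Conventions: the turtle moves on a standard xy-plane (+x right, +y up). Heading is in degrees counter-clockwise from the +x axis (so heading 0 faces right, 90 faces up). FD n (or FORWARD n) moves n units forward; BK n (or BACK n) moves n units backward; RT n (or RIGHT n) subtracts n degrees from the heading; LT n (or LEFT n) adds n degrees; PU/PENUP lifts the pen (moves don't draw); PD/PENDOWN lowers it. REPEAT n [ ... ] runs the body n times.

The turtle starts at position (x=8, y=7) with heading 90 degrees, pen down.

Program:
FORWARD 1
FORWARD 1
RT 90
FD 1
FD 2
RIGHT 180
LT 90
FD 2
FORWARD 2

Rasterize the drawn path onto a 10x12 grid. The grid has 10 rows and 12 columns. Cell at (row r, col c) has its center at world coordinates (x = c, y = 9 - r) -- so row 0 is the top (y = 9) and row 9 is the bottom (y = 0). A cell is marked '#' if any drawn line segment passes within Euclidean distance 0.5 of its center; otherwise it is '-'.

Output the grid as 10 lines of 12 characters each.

Answer: --------####
--------#--#
--------#--#
-----------#
-----------#
------------
------------
------------
------------
------------

Derivation:
Segment 0: (8,7) -> (8,8)
Segment 1: (8,8) -> (8,9)
Segment 2: (8,9) -> (9,9)
Segment 3: (9,9) -> (11,9)
Segment 4: (11,9) -> (11,7)
Segment 5: (11,7) -> (11,5)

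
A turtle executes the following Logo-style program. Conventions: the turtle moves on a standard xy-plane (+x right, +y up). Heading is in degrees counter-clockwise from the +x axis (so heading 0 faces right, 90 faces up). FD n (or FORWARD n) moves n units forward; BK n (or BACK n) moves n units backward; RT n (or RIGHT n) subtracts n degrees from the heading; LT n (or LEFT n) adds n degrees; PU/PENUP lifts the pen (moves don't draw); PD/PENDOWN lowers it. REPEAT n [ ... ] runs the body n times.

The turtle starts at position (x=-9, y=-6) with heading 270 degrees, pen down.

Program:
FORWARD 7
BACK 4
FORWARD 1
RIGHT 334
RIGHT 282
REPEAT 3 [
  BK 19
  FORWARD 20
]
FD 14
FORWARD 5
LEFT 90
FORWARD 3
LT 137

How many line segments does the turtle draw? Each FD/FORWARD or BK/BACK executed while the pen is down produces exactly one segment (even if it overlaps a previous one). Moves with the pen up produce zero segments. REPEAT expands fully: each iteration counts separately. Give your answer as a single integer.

Executing turtle program step by step:
Start: pos=(-9,-6), heading=270, pen down
FD 7: (-9,-6) -> (-9,-13) [heading=270, draw]
BK 4: (-9,-13) -> (-9,-9) [heading=270, draw]
FD 1: (-9,-9) -> (-9,-10) [heading=270, draw]
RT 334: heading 270 -> 296
RT 282: heading 296 -> 14
REPEAT 3 [
  -- iteration 1/3 --
  BK 19: (-9,-10) -> (-27.436,-14.597) [heading=14, draw]
  FD 20: (-27.436,-14.597) -> (-8.03,-9.758) [heading=14, draw]
  -- iteration 2/3 --
  BK 19: (-8.03,-9.758) -> (-26.465,-14.355) [heading=14, draw]
  FD 20: (-26.465,-14.355) -> (-7.059,-9.516) [heading=14, draw]
  -- iteration 3/3 --
  BK 19: (-7.059,-9.516) -> (-25.495,-14.113) [heading=14, draw]
  FD 20: (-25.495,-14.113) -> (-6.089,-9.274) [heading=14, draw]
]
FD 14: (-6.089,-9.274) -> (7.495,-5.887) [heading=14, draw]
FD 5: (7.495,-5.887) -> (12.347,-4.678) [heading=14, draw]
LT 90: heading 14 -> 104
FD 3: (12.347,-4.678) -> (11.621,-1.767) [heading=104, draw]
LT 137: heading 104 -> 241
Final: pos=(11.621,-1.767), heading=241, 12 segment(s) drawn
Segments drawn: 12

Answer: 12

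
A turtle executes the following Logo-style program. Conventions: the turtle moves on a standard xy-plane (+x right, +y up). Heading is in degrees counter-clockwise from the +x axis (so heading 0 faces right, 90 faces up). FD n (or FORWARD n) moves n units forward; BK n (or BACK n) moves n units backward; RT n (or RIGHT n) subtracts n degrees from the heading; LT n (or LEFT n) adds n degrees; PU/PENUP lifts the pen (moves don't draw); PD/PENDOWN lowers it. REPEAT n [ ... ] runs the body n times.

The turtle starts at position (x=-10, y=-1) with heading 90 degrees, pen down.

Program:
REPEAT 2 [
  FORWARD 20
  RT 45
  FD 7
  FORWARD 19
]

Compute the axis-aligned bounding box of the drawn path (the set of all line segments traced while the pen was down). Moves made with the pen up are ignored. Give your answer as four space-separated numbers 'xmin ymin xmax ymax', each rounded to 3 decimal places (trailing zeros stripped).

Answer: -10 -1 48.527 51.527

Derivation:
Executing turtle program step by step:
Start: pos=(-10,-1), heading=90, pen down
REPEAT 2 [
  -- iteration 1/2 --
  FD 20: (-10,-1) -> (-10,19) [heading=90, draw]
  RT 45: heading 90 -> 45
  FD 7: (-10,19) -> (-5.05,23.95) [heading=45, draw]
  FD 19: (-5.05,23.95) -> (8.385,37.385) [heading=45, draw]
  -- iteration 2/2 --
  FD 20: (8.385,37.385) -> (22.527,51.527) [heading=45, draw]
  RT 45: heading 45 -> 0
  FD 7: (22.527,51.527) -> (29.527,51.527) [heading=0, draw]
  FD 19: (29.527,51.527) -> (48.527,51.527) [heading=0, draw]
]
Final: pos=(48.527,51.527), heading=0, 6 segment(s) drawn

Segment endpoints: x in {-10, -10, -5.05, 8.385, 22.527, 29.527, 48.527}, y in {-1, 19, 23.95, 37.385, 51.527}
xmin=-10, ymin=-1, xmax=48.527, ymax=51.527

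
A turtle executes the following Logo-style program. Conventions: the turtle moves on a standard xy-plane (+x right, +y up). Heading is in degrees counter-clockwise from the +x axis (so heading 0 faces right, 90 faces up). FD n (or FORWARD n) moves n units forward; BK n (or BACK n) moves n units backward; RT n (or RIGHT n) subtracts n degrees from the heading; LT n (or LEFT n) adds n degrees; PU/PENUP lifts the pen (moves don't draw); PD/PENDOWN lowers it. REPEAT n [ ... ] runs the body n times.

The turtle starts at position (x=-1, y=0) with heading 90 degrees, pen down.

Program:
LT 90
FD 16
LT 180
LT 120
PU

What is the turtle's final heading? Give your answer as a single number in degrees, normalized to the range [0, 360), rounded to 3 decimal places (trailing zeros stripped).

Answer: 120

Derivation:
Executing turtle program step by step:
Start: pos=(-1,0), heading=90, pen down
LT 90: heading 90 -> 180
FD 16: (-1,0) -> (-17,0) [heading=180, draw]
LT 180: heading 180 -> 0
LT 120: heading 0 -> 120
PU: pen up
Final: pos=(-17,0), heading=120, 1 segment(s) drawn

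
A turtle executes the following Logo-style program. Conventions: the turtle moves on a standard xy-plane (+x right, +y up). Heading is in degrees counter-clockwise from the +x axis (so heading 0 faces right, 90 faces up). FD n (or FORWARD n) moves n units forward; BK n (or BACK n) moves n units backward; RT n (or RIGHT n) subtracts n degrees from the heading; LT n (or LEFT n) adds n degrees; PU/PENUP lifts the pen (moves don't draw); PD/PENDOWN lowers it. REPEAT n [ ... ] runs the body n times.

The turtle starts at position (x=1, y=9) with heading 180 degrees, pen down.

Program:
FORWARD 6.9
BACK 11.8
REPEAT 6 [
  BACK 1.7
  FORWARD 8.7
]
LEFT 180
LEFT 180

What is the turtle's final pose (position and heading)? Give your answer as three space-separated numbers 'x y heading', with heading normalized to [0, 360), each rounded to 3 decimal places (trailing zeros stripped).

Executing turtle program step by step:
Start: pos=(1,9), heading=180, pen down
FD 6.9: (1,9) -> (-5.9,9) [heading=180, draw]
BK 11.8: (-5.9,9) -> (5.9,9) [heading=180, draw]
REPEAT 6 [
  -- iteration 1/6 --
  BK 1.7: (5.9,9) -> (7.6,9) [heading=180, draw]
  FD 8.7: (7.6,9) -> (-1.1,9) [heading=180, draw]
  -- iteration 2/6 --
  BK 1.7: (-1.1,9) -> (0.6,9) [heading=180, draw]
  FD 8.7: (0.6,9) -> (-8.1,9) [heading=180, draw]
  -- iteration 3/6 --
  BK 1.7: (-8.1,9) -> (-6.4,9) [heading=180, draw]
  FD 8.7: (-6.4,9) -> (-15.1,9) [heading=180, draw]
  -- iteration 4/6 --
  BK 1.7: (-15.1,9) -> (-13.4,9) [heading=180, draw]
  FD 8.7: (-13.4,9) -> (-22.1,9) [heading=180, draw]
  -- iteration 5/6 --
  BK 1.7: (-22.1,9) -> (-20.4,9) [heading=180, draw]
  FD 8.7: (-20.4,9) -> (-29.1,9) [heading=180, draw]
  -- iteration 6/6 --
  BK 1.7: (-29.1,9) -> (-27.4,9) [heading=180, draw]
  FD 8.7: (-27.4,9) -> (-36.1,9) [heading=180, draw]
]
LT 180: heading 180 -> 0
LT 180: heading 0 -> 180
Final: pos=(-36.1,9), heading=180, 14 segment(s) drawn

Answer: -36.1 9 180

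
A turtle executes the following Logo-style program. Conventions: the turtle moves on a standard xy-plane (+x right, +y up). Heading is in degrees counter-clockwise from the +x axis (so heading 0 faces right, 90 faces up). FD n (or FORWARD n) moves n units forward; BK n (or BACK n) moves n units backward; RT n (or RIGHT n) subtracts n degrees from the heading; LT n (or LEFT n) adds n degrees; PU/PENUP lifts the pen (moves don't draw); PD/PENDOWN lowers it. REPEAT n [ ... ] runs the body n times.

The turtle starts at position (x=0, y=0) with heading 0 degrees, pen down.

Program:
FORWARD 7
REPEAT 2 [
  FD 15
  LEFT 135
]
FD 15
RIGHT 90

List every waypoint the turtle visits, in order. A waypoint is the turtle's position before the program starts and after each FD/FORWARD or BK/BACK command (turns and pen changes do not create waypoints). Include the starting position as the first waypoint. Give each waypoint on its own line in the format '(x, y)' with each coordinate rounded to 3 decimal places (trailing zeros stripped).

Executing turtle program step by step:
Start: pos=(0,0), heading=0, pen down
FD 7: (0,0) -> (7,0) [heading=0, draw]
REPEAT 2 [
  -- iteration 1/2 --
  FD 15: (7,0) -> (22,0) [heading=0, draw]
  LT 135: heading 0 -> 135
  -- iteration 2/2 --
  FD 15: (22,0) -> (11.393,10.607) [heading=135, draw]
  LT 135: heading 135 -> 270
]
FD 15: (11.393,10.607) -> (11.393,-4.393) [heading=270, draw]
RT 90: heading 270 -> 180
Final: pos=(11.393,-4.393), heading=180, 4 segment(s) drawn
Waypoints (5 total):
(0, 0)
(7, 0)
(22, 0)
(11.393, 10.607)
(11.393, -4.393)

Answer: (0, 0)
(7, 0)
(22, 0)
(11.393, 10.607)
(11.393, -4.393)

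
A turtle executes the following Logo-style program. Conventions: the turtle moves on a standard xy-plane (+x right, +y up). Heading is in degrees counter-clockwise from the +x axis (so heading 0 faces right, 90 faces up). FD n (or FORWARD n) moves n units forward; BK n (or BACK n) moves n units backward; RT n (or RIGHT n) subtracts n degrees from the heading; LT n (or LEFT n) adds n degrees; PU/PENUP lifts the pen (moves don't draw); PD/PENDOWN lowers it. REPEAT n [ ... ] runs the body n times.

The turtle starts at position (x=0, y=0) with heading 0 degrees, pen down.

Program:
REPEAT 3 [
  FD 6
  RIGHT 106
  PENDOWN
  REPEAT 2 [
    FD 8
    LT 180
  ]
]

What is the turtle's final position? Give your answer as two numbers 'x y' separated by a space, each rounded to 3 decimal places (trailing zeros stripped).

Executing turtle program step by step:
Start: pos=(0,0), heading=0, pen down
REPEAT 3 [
  -- iteration 1/3 --
  FD 6: (0,0) -> (6,0) [heading=0, draw]
  RT 106: heading 0 -> 254
  PD: pen down
  REPEAT 2 [
    -- iteration 1/2 --
    FD 8: (6,0) -> (3.795,-7.69) [heading=254, draw]
    LT 180: heading 254 -> 74
    -- iteration 2/2 --
    FD 8: (3.795,-7.69) -> (6,0) [heading=74, draw]
    LT 180: heading 74 -> 254
  ]
  -- iteration 2/3 --
  FD 6: (6,0) -> (4.346,-5.768) [heading=254, draw]
  RT 106: heading 254 -> 148
  PD: pen down
  REPEAT 2 [
    -- iteration 1/2 --
    FD 8: (4.346,-5.768) -> (-2.438,-1.528) [heading=148, draw]
    LT 180: heading 148 -> 328
    -- iteration 2/2 --
    FD 8: (-2.438,-1.528) -> (4.346,-5.768) [heading=328, draw]
    LT 180: heading 328 -> 148
  ]
  -- iteration 3/3 --
  FD 6: (4.346,-5.768) -> (-0.742,-2.588) [heading=148, draw]
  RT 106: heading 148 -> 42
  PD: pen down
  REPEAT 2 [
    -- iteration 1/2 --
    FD 8: (-0.742,-2.588) -> (5.203,2.765) [heading=42, draw]
    LT 180: heading 42 -> 222
    -- iteration 2/2 --
    FD 8: (5.203,2.765) -> (-0.742,-2.588) [heading=222, draw]
    LT 180: heading 222 -> 42
  ]
]
Final: pos=(-0.742,-2.588), heading=42, 9 segment(s) drawn

Answer: -0.742 -2.588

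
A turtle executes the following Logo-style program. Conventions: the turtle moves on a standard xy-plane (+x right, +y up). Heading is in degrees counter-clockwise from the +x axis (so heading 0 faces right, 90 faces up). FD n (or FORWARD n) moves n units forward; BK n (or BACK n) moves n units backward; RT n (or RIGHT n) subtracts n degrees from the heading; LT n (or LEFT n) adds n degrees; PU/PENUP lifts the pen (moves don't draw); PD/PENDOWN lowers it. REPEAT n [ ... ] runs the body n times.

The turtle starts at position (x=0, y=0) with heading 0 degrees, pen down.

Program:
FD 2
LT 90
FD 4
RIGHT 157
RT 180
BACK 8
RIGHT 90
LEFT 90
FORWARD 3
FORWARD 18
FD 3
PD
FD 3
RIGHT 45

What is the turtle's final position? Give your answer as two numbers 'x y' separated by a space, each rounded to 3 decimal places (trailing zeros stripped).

Answer: -5.424 21.49

Derivation:
Executing turtle program step by step:
Start: pos=(0,0), heading=0, pen down
FD 2: (0,0) -> (2,0) [heading=0, draw]
LT 90: heading 0 -> 90
FD 4: (2,0) -> (2,4) [heading=90, draw]
RT 157: heading 90 -> 293
RT 180: heading 293 -> 113
BK 8: (2,4) -> (5.126,-3.364) [heading=113, draw]
RT 90: heading 113 -> 23
LT 90: heading 23 -> 113
FD 3: (5.126,-3.364) -> (3.954,-0.603) [heading=113, draw]
FD 18: (3.954,-0.603) -> (-3.08,15.967) [heading=113, draw]
FD 3: (-3.08,15.967) -> (-4.252,18.728) [heading=113, draw]
PD: pen down
FD 3: (-4.252,18.728) -> (-5.424,21.49) [heading=113, draw]
RT 45: heading 113 -> 68
Final: pos=(-5.424,21.49), heading=68, 7 segment(s) drawn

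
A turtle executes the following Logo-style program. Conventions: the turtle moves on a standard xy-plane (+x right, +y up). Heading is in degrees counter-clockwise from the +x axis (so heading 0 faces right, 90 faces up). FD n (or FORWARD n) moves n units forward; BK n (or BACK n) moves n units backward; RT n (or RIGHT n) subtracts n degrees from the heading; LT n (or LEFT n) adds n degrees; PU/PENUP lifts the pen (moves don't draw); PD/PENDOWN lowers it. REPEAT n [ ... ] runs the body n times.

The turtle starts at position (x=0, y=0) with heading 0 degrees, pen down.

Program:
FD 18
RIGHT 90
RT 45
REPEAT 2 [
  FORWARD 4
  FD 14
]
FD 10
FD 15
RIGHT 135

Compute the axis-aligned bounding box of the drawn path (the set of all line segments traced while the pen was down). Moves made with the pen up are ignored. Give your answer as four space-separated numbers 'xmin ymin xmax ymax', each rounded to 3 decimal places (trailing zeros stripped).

Executing turtle program step by step:
Start: pos=(0,0), heading=0, pen down
FD 18: (0,0) -> (18,0) [heading=0, draw]
RT 90: heading 0 -> 270
RT 45: heading 270 -> 225
REPEAT 2 [
  -- iteration 1/2 --
  FD 4: (18,0) -> (15.172,-2.828) [heading=225, draw]
  FD 14: (15.172,-2.828) -> (5.272,-12.728) [heading=225, draw]
  -- iteration 2/2 --
  FD 4: (5.272,-12.728) -> (2.444,-15.556) [heading=225, draw]
  FD 14: (2.444,-15.556) -> (-7.456,-25.456) [heading=225, draw]
]
FD 10: (-7.456,-25.456) -> (-14.527,-32.527) [heading=225, draw]
FD 15: (-14.527,-32.527) -> (-25.134,-43.134) [heading=225, draw]
RT 135: heading 225 -> 90
Final: pos=(-25.134,-43.134), heading=90, 7 segment(s) drawn

Segment endpoints: x in {-25.134, -14.527, -7.456, 0, 2.444, 5.272, 15.172, 18}, y in {-43.134, -32.527, -25.456, -15.556, -12.728, -2.828, 0}
xmin=-25.134, ymin=-43.134, xmax=18, ymax=0

Answer: -25.134 -43.134 18 0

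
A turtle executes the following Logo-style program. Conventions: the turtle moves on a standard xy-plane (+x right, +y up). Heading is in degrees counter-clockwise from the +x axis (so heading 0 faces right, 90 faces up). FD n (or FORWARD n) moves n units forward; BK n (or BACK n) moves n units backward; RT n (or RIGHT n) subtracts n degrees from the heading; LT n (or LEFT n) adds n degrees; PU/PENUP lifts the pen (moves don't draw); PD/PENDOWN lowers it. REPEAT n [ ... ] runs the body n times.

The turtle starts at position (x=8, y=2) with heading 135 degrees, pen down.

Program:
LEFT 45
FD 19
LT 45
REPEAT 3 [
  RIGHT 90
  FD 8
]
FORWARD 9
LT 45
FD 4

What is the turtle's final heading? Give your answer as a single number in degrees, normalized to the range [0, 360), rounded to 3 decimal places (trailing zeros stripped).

Answer: 0

Derivation:
Executing turtle program step by step:
Start: pos=(8,2), heading=135, pen down
LT 45: heading 135 -> 180
FD 19: (8,2) -> (-11,2) [heading=180, draw]
LT 45: heading 180 -> 225
REPEAT 3 [
  -- iteration 1/3 --
  RT 90: heading 225 -> 135
  FD 8: (-11,2) -> (-16.657,7.657) [heading=135, draw]
  -- iteration 2/3 --
  RT 90: heading 135 -> 45
  FD 8: (-16.657,7.657) -> (-11,13.314) [heading=45, draw]
  -- iteration 3/3 --
  RT 90: heading 45 -> 315
  FD 8: (-11,13.314) -> (-5.343,7.657) [heading=315, draw]
]
FD 9: (-5.343,7.657) -> (1.021,1.293) [heading=315, draw]
LT 45: heading 315 -> 0
FD 4: (1.021,1.293) -> (5.021,1.293) [heading=0, draw]
Final: pos=(5.021,1.293), heading=0, 6 segment(s) drawn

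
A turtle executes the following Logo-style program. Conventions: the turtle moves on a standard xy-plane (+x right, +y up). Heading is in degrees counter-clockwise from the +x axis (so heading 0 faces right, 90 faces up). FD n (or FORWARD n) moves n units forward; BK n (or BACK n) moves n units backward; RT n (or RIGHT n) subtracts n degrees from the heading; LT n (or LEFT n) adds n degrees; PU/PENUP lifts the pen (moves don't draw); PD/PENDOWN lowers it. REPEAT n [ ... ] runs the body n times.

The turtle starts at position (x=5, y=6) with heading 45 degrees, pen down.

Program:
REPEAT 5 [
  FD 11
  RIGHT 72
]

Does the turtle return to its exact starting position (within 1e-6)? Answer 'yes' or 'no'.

Executing turtle program step by step:
Start: pos=(5,6), heading=45, pen down
REPEAT 5 [
  -- iteration 1/5 --
  FD 11: (5,6) -> (12.778,13.778) [heading=45, draw]
  RT 72: heading 45 -> 333
  -- iteration 2/5 --
  FD 11: (12.778,13.778) -> (22.579,8.784) [heading=333, draw]
  RT 72: heading 333 -> 261
  -- iteration 3/5 --
  FD 11: (22.579,8.784) -> (20.858,-2.08) [heading=261, draw]
  RT 72: heading 261 -> 189
  -- iteration 4/5 --
  FD 11: (20.858,-2.08) -> (9.994,-3.801) [heading=189, draw]
  RT 72: heading 189 -> 117
  -- iteration 5/5 --
  FD 11: (9.994,-3.801) -> (5,6) [heading=117, draw]
  RT 72: heading 117 -> 45
]
Final: pos=(5,6), heading=45, 5 segment(s) drawn

Start position: (5, 6)
Final position: (5, 6)
Distance = 0; < 1e-6 -> CLOSED

Answer: yes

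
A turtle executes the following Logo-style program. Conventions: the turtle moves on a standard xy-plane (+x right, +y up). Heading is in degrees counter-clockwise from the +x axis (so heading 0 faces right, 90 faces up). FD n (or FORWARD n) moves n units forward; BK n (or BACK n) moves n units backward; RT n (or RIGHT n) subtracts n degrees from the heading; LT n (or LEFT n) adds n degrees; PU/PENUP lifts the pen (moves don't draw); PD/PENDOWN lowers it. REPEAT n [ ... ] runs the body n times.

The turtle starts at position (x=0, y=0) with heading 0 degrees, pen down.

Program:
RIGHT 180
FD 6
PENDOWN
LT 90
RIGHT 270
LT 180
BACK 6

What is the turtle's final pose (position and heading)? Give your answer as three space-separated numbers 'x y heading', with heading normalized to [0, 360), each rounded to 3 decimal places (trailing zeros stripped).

Executing turtle program step by step:
Start: pos=(0,0), heading=0, pen down
RT 180: heading 0 -> 180
FD 6: (0,0) -> (-6,0) [heading=180, draw]
PD: pen down
LT 90: heading 180 -> 270
RT 270: heading 270 -> 0
LT 180: heading 0 -> 180
BK 6: (-6,0) -> (0,0) [heading=180, draw]
Final: pos=(0,0), heading=180, 2 segment(s) drawn

Answer: 0 0 180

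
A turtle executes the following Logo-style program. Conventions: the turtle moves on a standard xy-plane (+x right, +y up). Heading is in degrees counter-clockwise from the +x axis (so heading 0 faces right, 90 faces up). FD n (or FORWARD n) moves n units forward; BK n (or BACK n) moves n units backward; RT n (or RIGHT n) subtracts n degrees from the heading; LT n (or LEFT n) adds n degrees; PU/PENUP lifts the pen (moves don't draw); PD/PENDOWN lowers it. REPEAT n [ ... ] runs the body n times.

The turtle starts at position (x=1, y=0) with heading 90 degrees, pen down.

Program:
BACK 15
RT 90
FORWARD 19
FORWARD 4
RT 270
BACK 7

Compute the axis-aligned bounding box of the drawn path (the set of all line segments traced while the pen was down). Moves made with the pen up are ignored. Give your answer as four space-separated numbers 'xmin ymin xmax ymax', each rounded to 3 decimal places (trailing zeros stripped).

Executing turtle program step by step:
Start: pos=(1,0), heading=90, pen down
BK 15: (1,0) -> (1,-15) [heading=90, draw]
RT 90: heading 90 -> 0
FD 19: (1,-15) -> (20,-15) [heading=0, draw]
FD 4: (20,-15) -> (24,-15) [heading=0, draw]
RT 270: heading 0 -> 90
BK 7: (24,-15) -> (24,-22) [heading=90, draw]
Final: pos=(24,-22), heading=90, 4 segment(s) drawn

Segment endpoints: x in {1, 1, 20, 24}, y in {-22, -15, 0}
xmin=1, ymin=-22, xmax=24, ymax=0

Answer: 1 -22 24 0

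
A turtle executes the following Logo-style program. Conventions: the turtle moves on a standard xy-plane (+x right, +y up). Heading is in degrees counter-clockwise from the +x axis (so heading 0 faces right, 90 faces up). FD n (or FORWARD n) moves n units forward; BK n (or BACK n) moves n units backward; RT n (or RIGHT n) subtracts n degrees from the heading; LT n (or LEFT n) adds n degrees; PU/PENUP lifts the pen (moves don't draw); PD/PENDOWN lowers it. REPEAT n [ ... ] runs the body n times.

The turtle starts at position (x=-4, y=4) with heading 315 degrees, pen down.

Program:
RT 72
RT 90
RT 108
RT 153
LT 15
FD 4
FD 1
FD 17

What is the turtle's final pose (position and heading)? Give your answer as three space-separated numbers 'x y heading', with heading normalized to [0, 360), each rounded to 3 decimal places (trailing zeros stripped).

Executing turtle program step by step:
Start: pos=(-4,4), heading=315, pen down
RT 72: heading 315 -> 243
RT 90: heading 243 -> 153
RT 108: heading 153 -> 45
RT 153: heading 45 -> 252
LT 15: heading 252 -> 267
FD 4: (-4,4) -> (-4.209,0.005) [heading=267, draw]
FD 1: (-4.209,0.005) -> (-4.262,-0.993) [heading=267, draw]
FD 17: (-4.262,-0.993) -> (-5.151,-17.97) [heading=267, draw]
Final: pos=(-5.151,-17.97), heading=267, 3 segment(s) drawn

Answer: -5.151 -17.97 267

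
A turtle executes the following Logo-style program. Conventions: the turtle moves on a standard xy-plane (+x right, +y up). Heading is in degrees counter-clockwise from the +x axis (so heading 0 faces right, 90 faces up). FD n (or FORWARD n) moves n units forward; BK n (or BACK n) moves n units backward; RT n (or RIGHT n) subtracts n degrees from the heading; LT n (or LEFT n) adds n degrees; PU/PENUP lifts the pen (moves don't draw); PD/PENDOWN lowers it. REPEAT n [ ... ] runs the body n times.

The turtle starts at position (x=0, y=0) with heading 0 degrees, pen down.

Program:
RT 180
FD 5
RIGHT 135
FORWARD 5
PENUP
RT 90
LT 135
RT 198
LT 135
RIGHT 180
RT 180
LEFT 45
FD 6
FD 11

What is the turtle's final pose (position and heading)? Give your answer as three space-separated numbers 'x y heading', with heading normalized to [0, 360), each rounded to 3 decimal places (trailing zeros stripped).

Answer: 3.789 19.703 72

Derivation:
Executing turtle program step by step:
Start: pos=(0,0), heading=0, pen down
RT 180: heading 0 -> 180
FD 5: (0,0) -> (-5,0) [heading=180, draw]
RT 135: heading 180 -> 45
FD 5: (-5,0) -> (-1.464,3.536) [heading=45, draw]
PU: pen up
RT 90: heading 45 -> 315
LT 135: heading 315 -> 90
RT 198: heading 90 -> 252
LT 135: heading 252 -> 27
RT 180: heading 27 -> 207
RT 180: heading 207 -> 27
LT 45: heading 27 -> 72
FD 6: (-1.464,3.536) -> (0.39,9.242) [heading=72, move]
FD 11: (0.39,9.242) -> (3.789,19.703) [heading=72, move]
Final: pos=(3.789,19.703), heading=72, 2 segment(s) drawn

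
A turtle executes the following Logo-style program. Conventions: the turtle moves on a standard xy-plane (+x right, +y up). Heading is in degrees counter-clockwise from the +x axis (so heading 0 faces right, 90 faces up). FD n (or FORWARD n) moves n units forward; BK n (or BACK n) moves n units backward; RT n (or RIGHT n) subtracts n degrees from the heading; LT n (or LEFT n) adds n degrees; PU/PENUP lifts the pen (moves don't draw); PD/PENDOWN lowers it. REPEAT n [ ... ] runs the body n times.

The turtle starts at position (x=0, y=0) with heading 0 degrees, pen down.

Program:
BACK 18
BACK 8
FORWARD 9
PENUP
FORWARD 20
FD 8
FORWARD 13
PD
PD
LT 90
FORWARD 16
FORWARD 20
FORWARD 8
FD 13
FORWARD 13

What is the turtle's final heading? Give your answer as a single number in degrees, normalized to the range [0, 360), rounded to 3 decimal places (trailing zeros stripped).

Answer: 90

Derivation:
Executing turtle program step by step:
Start: pos=(0,0), heading=0, pen down
BK 18: (0,0) -> (-18,0) [heading=0, draw]
BK 8: (-18,0) -> (-26,0) [heading=0, draw]
FD 9: (-26,0) -> (-17,0) [heading=0, draw]
PU: pen up
FD 20: (-17,0) -> (3,0) [heading=0, move]
FD 8: (3,0) -> (11,0) [heading=0, move]
FD 13: (11,0) -> (24,0) [heading=0, move]
PD: pen down
PD: pen down
LT 90: heading 0 -> 90
FD 16: (24,0) -> (24,16) [heading=90, draw]
FD 20: (24,16) -> (24,36) [heading=90, draw]
FD 8: (24,36) -> (24,44) [heading=90, draw]
FD 13: (24,44) -> (24,57) [heading=90, draw]
FD 13: (24,57) -> (24,70) [heading=90, draw]
Final: pos=(24,70), heading=90, 8 segment(s) drawn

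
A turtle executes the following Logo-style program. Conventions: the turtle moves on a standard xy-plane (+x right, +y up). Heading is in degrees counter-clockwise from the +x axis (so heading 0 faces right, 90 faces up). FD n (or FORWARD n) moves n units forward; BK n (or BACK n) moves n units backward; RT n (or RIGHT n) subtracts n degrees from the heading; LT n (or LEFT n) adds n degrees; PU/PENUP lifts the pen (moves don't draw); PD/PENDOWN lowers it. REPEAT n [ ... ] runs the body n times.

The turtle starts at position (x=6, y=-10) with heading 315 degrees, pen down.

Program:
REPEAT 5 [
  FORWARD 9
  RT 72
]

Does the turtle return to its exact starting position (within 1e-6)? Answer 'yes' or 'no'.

Executing turtle program step by step:
Start: pos=(6,-10), heading=315, pen down
REPEAT 5 [
  -- iteration 1/5 --
  FD 9: (6,-10) -> (12.364,-16.364) [heading=315, draw]
  RT 72: heading 315 -> 243
  -- iteration 2/5 --
  FD 9: (12.364,-16.364) -> (8.278,-24.383) [heading=243, draw]
  RT 72: heading 243 -> 171
  -- iteration 3/5 --
  FD 9: (8.278,-24.383) -> (-0.611,-22.975) [heading=171, draw]
  RT 72: heading 171 -> 99
  -- iteration 4/5 --
  FD 9: (-0.611,-22.975) -> (-2.019,-14.086) [heading=99, draw]
  RT 72: heading 99 -> 27
  -- iteration 5/5 --
  FD 9: (-2.019,-14.086) -> (6,-10) [heading=27, draw]
  RT 72: heading 27 -> 315
]
Final: pos=(6,-10), heading=315, 5 segment(s) drawn

Start position: (6, -10)
Final position: (6, -10)
Distance = 0; < 1e-6 -> CLOSED

Answer: yes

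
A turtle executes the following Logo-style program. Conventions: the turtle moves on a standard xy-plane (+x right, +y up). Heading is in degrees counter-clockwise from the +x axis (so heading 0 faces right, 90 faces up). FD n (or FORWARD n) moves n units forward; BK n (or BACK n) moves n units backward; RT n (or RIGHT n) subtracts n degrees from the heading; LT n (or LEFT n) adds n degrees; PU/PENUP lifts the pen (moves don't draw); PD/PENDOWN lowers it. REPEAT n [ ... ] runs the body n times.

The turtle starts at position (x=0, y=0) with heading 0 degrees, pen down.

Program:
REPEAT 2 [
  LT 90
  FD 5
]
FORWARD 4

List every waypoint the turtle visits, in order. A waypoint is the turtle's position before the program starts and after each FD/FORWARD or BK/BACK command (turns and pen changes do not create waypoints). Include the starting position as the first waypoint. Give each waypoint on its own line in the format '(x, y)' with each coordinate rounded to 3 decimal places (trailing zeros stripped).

Answer: (0, 0)
(0, 5)
(-5, 5)
(-9, 5)

Derivation:
Executing turtle program step by step:
Start: pos=(0,0), heading=0, pen down
REPEAT 2 [
  -- iteration 1/2 --
  LT 90: heading 0 -> 90
  FD 5: (0,0) -> (0,5) [heading=90, draw]
  -- iteration 2/2 --
  LT 90: heading 90 -> 180
  FD 5: (0,5) -> (-5,5) [heading=180, draw]
]
FD 4: (-5,5) -> (-9,5) [heading=180, draw]
Final: pos=(-9,5), heading=180, 3 segment(s) drawn
Waypoints (4 total):
(0, 0)
(0, 5)
(-5, 5)
(-9, 5)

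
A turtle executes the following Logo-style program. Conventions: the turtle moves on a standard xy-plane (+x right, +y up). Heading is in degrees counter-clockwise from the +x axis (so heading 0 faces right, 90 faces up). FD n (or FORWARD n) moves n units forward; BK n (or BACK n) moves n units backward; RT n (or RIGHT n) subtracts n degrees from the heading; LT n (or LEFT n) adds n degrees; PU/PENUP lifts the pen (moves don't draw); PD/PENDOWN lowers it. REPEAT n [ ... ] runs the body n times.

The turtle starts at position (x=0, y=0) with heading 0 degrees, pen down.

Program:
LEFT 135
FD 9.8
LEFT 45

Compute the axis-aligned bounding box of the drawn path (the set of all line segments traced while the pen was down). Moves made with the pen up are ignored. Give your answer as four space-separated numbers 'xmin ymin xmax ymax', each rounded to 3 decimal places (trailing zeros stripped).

Executing turtle program step by step:
Start: pos=(0,0), heading=0, pen down
LT 135: heading 0 -> 135
FD 9.8: (0,0) -> (-6.93,6.93) [heading=135, draw]
LT 45: heading 135 -> 180
Final: pos=(-6.93,6.93), heading=180, 1 segment(s) drawn

Segment endpoints: x in {-6.93, 0}, y in {0, 6.93}
xmin=-6.93, ymin=0, xmax=0, ymax=6.93

Answer: -6.93 0 0 6.93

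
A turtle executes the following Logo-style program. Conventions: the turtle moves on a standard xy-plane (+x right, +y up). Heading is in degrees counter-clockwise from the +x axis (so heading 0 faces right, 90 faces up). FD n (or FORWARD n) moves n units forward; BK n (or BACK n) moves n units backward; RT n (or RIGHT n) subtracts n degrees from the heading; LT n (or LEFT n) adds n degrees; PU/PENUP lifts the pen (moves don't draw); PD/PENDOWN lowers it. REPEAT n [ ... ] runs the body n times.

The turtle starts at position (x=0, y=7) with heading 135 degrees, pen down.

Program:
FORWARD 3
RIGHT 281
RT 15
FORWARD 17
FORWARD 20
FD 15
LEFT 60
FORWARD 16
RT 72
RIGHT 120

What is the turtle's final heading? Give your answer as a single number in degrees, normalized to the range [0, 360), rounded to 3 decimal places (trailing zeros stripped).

Executing turtle program step by step:
Start: pos=(0,7), heading=135, pen down
FD 3: (0,7) -> (-2.121,9.121) [heading=135, draw]
RT 281: heading 135 -> 214
RT 15: heading 214 -> 199
FD 17: (-2.121,9.121) -> (-18.195,3.587) [heading=199, draw]
FD 20: (-18.195,3.587) -> (-37.106,-2.925) [heading=199, draw]
FD 15: (-37.106,-2.925) -> (-51.288,-7.808) [heading=199, draw]
LT 60: heading 199 -> 259
FD 16: (-51.288,-7.808) -> (-54.341,-23.514) [heading=259, draw]
RT 72: heading 259 -> 187
RT 120: heading 187 -> 67
Final: pos=(-54.341,-23.514), heading=67, 5 segment(s) drawn

Answer: 67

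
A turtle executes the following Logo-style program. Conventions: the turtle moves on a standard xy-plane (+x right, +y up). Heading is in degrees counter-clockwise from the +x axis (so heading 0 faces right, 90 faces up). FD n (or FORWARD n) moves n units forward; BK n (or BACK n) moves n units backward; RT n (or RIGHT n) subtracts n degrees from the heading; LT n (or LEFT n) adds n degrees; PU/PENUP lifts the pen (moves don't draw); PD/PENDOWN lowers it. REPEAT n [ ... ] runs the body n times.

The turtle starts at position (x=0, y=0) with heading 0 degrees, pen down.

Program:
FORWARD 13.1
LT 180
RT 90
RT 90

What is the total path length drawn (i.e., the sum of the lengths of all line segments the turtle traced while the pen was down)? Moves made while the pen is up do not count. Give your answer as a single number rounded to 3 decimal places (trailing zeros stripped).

Answer: 13.1

Derivation:
Executing turtle program step by step:
Start: pos=(0,0), heading=0, pen down
FD 13.1: (0,0) -> (13.1,0) [heading=0, draw]
LT 180: heading 0 -> 180
RT 90: heading 180 -> 90
RT 90: heading 90 -> 0
Final: pos=(13.1,0), heading=0, 1 segment(s) drawn

Segment lengths:
  seg 1: (0,0) -> (13.1,0), length = 13.1
Total = 13.1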